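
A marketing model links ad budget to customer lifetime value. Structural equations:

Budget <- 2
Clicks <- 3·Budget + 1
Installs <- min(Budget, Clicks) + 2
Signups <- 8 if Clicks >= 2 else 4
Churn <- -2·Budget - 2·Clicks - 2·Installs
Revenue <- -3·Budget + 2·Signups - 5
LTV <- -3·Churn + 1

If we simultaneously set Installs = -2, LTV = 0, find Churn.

-14

Setting Installs = -2, LTV = 0 by intervention discards those variables' equations.
Clicks = 3·Budget + 1  [with Budget=2]  = 7
Churn = -2·Budget - 2·Clicks - 2·Installs  [with Budget=2, Clicks=7, Installs=-2]  = -14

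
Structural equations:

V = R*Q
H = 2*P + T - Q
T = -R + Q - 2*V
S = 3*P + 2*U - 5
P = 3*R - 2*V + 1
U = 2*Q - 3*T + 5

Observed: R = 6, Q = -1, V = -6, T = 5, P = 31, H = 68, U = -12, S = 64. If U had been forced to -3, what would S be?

82

do(U=-3) replaces the equation U = 2*Q - 3*T + 5 with the constant U = -3.
V = R*Q  [with R=6, Q=-1]  = -6
P = 3*R - 2*V + 1  [with R=6, V=-6]  = 31
S = 3*P + 2*U - 5  [with P=31, U=-3]  = 82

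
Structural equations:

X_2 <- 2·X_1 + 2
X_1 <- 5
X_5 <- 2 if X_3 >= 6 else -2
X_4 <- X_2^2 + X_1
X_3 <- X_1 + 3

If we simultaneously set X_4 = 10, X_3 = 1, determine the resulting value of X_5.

The joint intervention fixes X_4 = 10, X_3 = 1, removing each variable's own equation.
X_5 = 2 if X_3 >= 6 else -2  [with X_3=1]  = -2

-2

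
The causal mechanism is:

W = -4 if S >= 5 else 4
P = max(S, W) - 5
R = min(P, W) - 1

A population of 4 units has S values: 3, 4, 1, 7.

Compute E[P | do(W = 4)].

-0.25

Under do(W=4), W's equation is replaced by W=4 for every unit. Per-unit P: -1, -1, -1, 2. Mean = -0.25.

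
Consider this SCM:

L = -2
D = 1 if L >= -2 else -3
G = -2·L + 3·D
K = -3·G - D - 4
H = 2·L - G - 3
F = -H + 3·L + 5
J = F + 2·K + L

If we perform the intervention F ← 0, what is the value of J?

-54

Intervening sets F = 0 and removes its equation (F = -H + 3·L + 5).
D = 1 if L >= -2 else -3  [with L=-2]  = 1
G = -2·L + 3·D  [with L=-2, D=1]  = 7
K = -3·G - D - 4  [with G=7, D=1]  = -26
J = F + 2·K + L  [with F=0, K=-26, L=-2]  = -54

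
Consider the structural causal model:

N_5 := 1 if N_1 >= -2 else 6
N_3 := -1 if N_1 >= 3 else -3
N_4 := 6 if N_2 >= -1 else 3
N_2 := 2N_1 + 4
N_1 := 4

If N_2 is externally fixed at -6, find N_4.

3

Under do(N_2=-6), the mechanism N_2 := 2N_1 + 4 is discarded; N_2 is fixed at -6.
N_4 = 6 if N_2 >= -1 else 3  [with N_2=-6]  = 3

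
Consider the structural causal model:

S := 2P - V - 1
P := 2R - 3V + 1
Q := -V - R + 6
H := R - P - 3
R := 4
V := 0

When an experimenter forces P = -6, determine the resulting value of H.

The intervention breaks the incoming arrows to P: P := 2R - 3V + 1 no longer applies, and P = -6.
H = R - P - 3  [with R=4, P=-6]  = 7

7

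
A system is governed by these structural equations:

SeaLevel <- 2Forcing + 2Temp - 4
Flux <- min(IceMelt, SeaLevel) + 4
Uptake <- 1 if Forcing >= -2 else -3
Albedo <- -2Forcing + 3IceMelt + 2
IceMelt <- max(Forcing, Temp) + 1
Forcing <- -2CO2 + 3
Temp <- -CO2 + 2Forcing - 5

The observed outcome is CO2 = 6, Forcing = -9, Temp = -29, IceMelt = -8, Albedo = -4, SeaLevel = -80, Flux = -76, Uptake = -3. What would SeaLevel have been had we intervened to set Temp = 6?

-10

The intervention breaks the incoming arrows to Temp: Temp <- -CO2 + 2Forcing - 5 no longer applies, and Temp = 6.
Forcing = -2CO2 + 3  [with CO2=6]  = -9
SeaLevel = 2Forcing + 2Temp - 4  [with Forcing=-9, Temp=6]  = -10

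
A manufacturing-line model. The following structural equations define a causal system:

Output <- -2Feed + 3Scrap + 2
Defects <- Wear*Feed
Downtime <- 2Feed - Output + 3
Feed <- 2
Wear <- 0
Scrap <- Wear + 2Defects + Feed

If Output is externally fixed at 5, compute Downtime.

2

The intervention breaks the incoming arrows to Output: Output <- -2Feed + 3Scrap + 2 no longer applies, and Output = 5.
Downtime = 2Feed - Output + 3  [with Feed=2, Output=5]  = 2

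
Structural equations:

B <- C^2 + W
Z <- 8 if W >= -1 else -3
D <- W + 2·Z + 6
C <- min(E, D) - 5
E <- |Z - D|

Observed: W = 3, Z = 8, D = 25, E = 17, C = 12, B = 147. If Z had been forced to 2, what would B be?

39

Under do(Z=2), the mechanism Z <- 8 if W >= -1 else -3 is discarded; Z is fixed at 2.
D = W + 2·Z + 6  [with W=3, Z=2]  = 13
E = |Z - D|  [with Z=2, D=13]  = 11
C = min(E, D) - 5  [with E=11, D=13]  = 6
B = C^2 + W  [with C=6, W=3]  = 39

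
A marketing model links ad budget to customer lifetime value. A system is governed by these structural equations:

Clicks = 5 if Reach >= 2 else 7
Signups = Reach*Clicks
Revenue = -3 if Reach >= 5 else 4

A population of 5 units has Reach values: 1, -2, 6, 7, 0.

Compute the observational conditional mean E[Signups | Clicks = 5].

32.5

Conditioning on Clicks=5 selects the 2 unit(s) with Reach ∈ {6, 7}. Their Signups values: 30, 35. Mean = 32.5.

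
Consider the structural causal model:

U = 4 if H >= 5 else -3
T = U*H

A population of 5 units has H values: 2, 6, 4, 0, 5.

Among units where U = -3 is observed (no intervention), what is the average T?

Observing U=-3 restricts to units where U's equation naturally yields -3: H ∈ {2, 4, 0}. In that subpopulation T = -6, -12, 0, mean -6.

-6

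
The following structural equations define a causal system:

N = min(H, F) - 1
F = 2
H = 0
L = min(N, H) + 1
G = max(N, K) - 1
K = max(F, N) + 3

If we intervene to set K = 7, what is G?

6

Under do(K=7), the mechanism K = max(F, N) + 3 is discarded; K is fixed at 7.
N = min(H, F) - 1  [with H=0, F=2]  = -1
G = max(N, K) - 1  [with N=-1, K=7]  = 6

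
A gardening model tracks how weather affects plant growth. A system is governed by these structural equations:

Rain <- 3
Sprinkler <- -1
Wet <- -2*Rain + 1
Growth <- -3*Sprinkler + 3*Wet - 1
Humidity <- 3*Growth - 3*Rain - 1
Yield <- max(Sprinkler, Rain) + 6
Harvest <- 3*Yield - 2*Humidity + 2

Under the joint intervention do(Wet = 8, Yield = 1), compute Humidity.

The joint intervention fixes Wet = 8, Yield = 1, removing each variable's own equation.
Growth = -3*Sprinkler + 3*Wet - 1  [with Sprinkler=-1, Wet=8]  = 26
Humidity = 3*Growth - 3*Rain - 1  [with Growth=26, Rain=3]  = 68

68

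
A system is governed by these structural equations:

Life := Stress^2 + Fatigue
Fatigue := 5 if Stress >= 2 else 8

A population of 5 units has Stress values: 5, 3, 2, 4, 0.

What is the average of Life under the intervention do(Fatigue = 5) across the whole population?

Under do(Fatigue=5), Fatigue's equation is replaced by Fatigue=5 for every unit. Per-unit Life: 30, 14, 9, 21, 5. Mean = 15.8.

15.8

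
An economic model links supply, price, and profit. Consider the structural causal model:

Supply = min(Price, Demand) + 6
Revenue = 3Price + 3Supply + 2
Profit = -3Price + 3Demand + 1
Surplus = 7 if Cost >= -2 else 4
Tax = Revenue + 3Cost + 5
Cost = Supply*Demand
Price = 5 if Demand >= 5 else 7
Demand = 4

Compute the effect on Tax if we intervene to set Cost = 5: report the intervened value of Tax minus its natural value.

Under do(Cost=5), the mechanism Cost = Supply*Demand is discarded; Cost is fixed at 5.
Price = 5 if Demand >= 5 else 7  [with Demand=4]  = 7
Supply = min(Price, Demand) + 6  [with Price=7, Demand=4]  = 10
Revenue = 3Price + 3Supply + 2  [with Price=7, Supply=10]  = 53
Tax = Revenue + 3Cost + 5  [with Revenue=53, Cost=5]  = 73
Without intervention: Price = 5 if Demand >= 5 else 7  [with Demand=4]  = 7; Supply = min(Price, Demand) + 6  [with Price=7, Demand=4]  = 10; Cost = Supply*Demand  [with Supply=10, Demand=4]  = 40; Revenue = 3Price + 3Supply + 2  [with Price=7, Supply=10]  = 53; Tax = Revenue + 3Cost + 5  [with Revenue=53, Cost=40]  = 178.
Change = 73 − 178 = -105.

-105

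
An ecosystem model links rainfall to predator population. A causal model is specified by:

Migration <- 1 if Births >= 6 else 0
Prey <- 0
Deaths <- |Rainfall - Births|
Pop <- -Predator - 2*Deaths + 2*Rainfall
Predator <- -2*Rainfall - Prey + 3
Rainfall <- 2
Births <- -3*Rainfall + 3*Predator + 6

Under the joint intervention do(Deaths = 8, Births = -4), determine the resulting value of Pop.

-11

Setting Deaths = 8, Births = -4 by intervention discards those variables' equations.
Predator = -2*Rainfall - Prey + 3  [with Rainfall=2, Prey=0]  = -1
Pop = -Predator - 2*Deaths + 2*Rainfall  [with Predator=-1, Deaths=8, Rainfall=2]  = -11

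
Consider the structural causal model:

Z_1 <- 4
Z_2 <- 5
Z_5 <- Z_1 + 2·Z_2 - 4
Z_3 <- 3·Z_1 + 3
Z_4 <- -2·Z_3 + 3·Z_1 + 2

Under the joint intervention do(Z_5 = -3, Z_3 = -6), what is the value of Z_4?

Under do(Z_5 = -3, Z_3 = -6), each intervened variable's structural equation is replaced by its fixed value.
Z_4 = -2·Z_3 + 3·Z_1 + 2  [with Z_3=-6, Z_1=4]  = 26

26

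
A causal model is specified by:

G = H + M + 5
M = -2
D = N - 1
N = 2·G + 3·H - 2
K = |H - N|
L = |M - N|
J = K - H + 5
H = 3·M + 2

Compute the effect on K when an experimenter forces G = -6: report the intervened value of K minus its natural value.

do(G=-6) replaces the equation G = H + M + 5 with the constant G = -6.
H = 3·M + 2  [with M=-2]  = -4
N = 2·G + 3·H - 2  [with G=-6, H=-4]  = -26
K = |H - N|  [with H=-4, N=-26]  = 22
Without intervention: H = 3·M + 2  [with M=-2]  = -4; G = H + M + 5  [with H=-4, M=-2]  = -1; N = 2·G + 3·H - 2  [with G=-1, H=-4]  = -16; K = |H - N|  [with H=-4, N=-16]  = 12.
Change = 22 − 12 = 10.

10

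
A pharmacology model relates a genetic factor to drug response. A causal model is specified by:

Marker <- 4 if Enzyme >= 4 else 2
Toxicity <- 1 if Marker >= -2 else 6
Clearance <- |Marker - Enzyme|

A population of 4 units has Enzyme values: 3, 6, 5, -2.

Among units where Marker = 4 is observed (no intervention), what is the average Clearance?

E[Clearance|Marker=4] averages over only the 2 units with Marker=4 (Enzyme = 6, 5): Clearance = 2, 1, mean 1.5.

1.5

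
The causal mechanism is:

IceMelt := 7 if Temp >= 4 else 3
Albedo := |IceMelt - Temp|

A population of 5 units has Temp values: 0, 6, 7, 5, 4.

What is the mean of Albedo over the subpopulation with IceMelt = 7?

1.5

E[Albedo|IceMelt=7] averages over only the 4 units with IceMelt=7 (Temp = 6, 7, 5, 4): Albedo = 1, 0, 2, 3, mean 1.5.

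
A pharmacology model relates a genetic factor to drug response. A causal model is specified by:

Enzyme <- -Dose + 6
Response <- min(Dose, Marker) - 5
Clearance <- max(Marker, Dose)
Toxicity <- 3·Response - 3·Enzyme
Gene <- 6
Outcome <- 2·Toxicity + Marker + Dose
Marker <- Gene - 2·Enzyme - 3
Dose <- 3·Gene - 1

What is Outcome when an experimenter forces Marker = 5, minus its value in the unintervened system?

do(Marker=5) replaces the equation Marker <- Gene - 2·Enzyme - 3 with the constant Marker = 5.
Dose = 3·Gene - 1  [with Gene=6]  = 17
Enzyme = -Dose + 6  [with Dose=17]  = -11
Response = min(Dose, Marker) - 5  [with Dose=17, Marker=5]  = 0
Toxicity = 3·Response - 3·Enzyme  [with Response=0, Enzyme=-11]  = 33
Outcome = 2·Toxicity + Marker + Dose  [with Toxicity=33, Marker=5, Dose=17]  = 88
Without intervention: Dose = 3·Gene - 1  [with Gene=6]  = 17; Enzyme = -Dose + 6  [with Dose=17]  = -11; Marker = Gene - 2·Enzyme - 3  [with Gene=6, Enzyme=-11]  = 25; Response = min(Dose, Marker) - 5  [with Dose=17, Marker=25]  = 12; Toxicity = 3·Response - 3·Enzyme  [with Response=12, Enzyme=-11]  = 69; Outcome = 2·Toxicity + Marker + Dose  [with Toxicity=69, Marker=25, Dose=17]  = 180.
Change = 88 − 180 = -92.

-92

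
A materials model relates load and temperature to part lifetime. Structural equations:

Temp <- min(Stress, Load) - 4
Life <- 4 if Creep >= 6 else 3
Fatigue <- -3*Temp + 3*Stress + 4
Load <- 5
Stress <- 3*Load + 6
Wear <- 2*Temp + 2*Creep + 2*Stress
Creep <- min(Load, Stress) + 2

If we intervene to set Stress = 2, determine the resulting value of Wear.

do(Stress=2) replaces the equation Stress <- 3*Load + 6 with the constant Stress = 2.
Temp = min(Stress, Load) - 4  [with Stress=2, Load=5]  = -2
Creep = min(Load, Stress) + 2  [with Load=5, Stress=2]  = 4
Wear = 2*Temp + 2*Creep + 2*Stress  [with Temp=-2, Creep=4, Stress=2]  = 8

8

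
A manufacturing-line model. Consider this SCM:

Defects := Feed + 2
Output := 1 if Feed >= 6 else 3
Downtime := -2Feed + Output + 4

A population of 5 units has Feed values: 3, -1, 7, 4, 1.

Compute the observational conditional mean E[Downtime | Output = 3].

Observing Output=3 restricts to units where Output's equation naturally yields 3: Feed ∈ {3, -1, 4, 1}. In that subpopulation Downtime = 1, 9, -1, 5, mean 3.5.

3.5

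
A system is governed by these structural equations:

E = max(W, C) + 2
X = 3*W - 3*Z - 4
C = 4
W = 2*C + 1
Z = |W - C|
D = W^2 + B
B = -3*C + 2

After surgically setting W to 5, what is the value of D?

The intervention breaks the incoming arrows to W: W = 2*C + 1 no longer applies, and W = 5.
B = -3*C + 2  [with C=4]  = -10
D = W^2 + B  [with W=5, B=-10]  = 15

15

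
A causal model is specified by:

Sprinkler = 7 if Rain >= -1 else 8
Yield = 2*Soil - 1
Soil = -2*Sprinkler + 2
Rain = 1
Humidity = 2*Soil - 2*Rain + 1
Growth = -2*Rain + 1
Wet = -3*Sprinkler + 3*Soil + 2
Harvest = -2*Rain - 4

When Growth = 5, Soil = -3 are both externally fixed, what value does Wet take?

Under do(Growth = 5, Soil = -3), each intervened variable's structural equation is replaced by its fixed value.
Sprinkler = 7 if Rain >= -1 else 8  [with Rain=1]  = 7
Wet = -3*Sprinkler + 3*Soil + 2  [with Sprinkler=7, Soil=-3]  = -28

-28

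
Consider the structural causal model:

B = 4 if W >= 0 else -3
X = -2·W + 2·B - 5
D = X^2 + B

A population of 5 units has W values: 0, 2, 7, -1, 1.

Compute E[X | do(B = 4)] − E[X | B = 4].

1.4

Under do(B=4), B's equation is replaced by B=4 for every unit. Per-unit X: 3, -1, -11, 5, 1. Mean = -0.6.
Observing B=4 restricts to units where B's equation naturally yields 4: W ∈ {0, 2, 7, 1}. In that subpopulation X = 3, -1, -11, 1, mean -2.
Difference = -0.6 − (-2) = 1.4.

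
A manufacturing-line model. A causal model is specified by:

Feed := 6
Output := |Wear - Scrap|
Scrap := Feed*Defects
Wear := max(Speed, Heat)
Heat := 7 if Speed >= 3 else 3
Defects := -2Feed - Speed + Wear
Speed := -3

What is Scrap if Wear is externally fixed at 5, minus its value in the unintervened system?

12

Under do(Wear=5), the mechanism Wear := max(Speed, Heat) is discarded; Wear is fixed at 5.
Defects = -2Feed - Speed + Wear  [with Feed=6, Speed=-3, Wear=5]  = -4
Scrap = Feed*Defects  [with Feed=6, Defects=-4]  = -24
Without intervention: Heat = 7 if Speed >= 3 else 3  [with Speed=-3]  = 3; Wear = max(Speed, Heat)  [with Speed=-3, Heat=3]  = 3; Defects = -2Feed - Speed + Wear  [with Feed=6, Speed=-3, Wear=3]  = -6; Scrap = Feed*Defects  [with Feed=6, Defects=-6]  = -36.
Change = -24 − (-36) = 12.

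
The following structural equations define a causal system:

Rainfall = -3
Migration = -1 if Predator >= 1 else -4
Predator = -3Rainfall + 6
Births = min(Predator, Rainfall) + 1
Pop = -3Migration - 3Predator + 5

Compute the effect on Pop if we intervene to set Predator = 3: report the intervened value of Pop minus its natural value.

36

do(Predator=3) replaces the equation Predator = -3Rainfall + 6 with the constant Predator = 3.
Migration = -1 if Predator >= 1 else -4  [with Predator=3]  = -1
Pop = -3Migration - 3Predator + 5  [with Migration=-1, Predator=3]  = -1
Without intervention: Predator = -3Rainfall + 6  [with Rainfall=-3]  = 15; Migration = -1 if Predator >= 1 else -4  [with Predator=15]  = -1; Pop = -3Migration - 3Predator + 5  [with Migration=-1, Predator=15]  = -37.
Change = -1 − (-37) = 36.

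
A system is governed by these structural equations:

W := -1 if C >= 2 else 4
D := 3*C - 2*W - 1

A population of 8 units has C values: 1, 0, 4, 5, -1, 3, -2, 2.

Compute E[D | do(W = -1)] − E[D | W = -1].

-6

The intervention sets W=-1 in all 8 units regardless of C. Recomputing D per unit gives 4, 1, 13, 16, -2, 10, -5, 7; average 5.5.
Conditioning on W=-1 selects the 4 unit(s) with C ∈ {4, 5, 3, 2}. Their D values: 13, 16, 10, 7. Mean = 11.5.
Difference = 5.5 − 11.5 = -6.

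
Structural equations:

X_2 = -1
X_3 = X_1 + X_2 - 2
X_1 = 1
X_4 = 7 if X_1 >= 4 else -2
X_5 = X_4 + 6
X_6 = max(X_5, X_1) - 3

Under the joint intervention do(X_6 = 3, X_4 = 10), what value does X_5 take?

Setting X_6 = 3, X_4 = 10 by intervention discards those variables' equations.
X_5 = X_4 + 6  [with X_4=10]  = 16

16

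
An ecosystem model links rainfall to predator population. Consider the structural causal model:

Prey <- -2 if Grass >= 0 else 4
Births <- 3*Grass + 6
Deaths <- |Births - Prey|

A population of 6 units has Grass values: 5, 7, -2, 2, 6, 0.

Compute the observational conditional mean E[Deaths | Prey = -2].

Observing Prey=-2 restricts to units where Prey's equation naturally yields -2: Grass ∈ {5, 7, 2, 6, 0}. In that subpopulation Deaths = 23, 29, 14, 26, 8, mean 20.

20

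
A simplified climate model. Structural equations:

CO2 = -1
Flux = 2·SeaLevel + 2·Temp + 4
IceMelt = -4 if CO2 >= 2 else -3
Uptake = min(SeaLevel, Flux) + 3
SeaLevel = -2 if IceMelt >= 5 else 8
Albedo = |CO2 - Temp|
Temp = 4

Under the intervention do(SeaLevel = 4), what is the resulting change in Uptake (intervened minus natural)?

-4

Under do(SeaLevel=4), the mechanism SeaLevel = -2 if IceMelt >= 5 else 8 is discarded; SeaLevel is fixed at 4.
Flux = 2·SeaLevel + 2·Temp + 4  [with SeaLevel=4, Temp=4]  = 20
Uptake = min(SeaLevel, Flux) + 3  [with SeaLevel=4, Flux=20]  = 7
Without intervention: IceMelt = -4 if CO2 >= 2 else -3  [with CO2=-1]  = -3; SeaLevel = -2 if IceMelt >= 5 else 8  [with IceMelt=-3]  = 8; Flux = 2·SeaLevel + 2·Temp + 4  [with SeaLevel=8, Temp=4]  = 28; Uptake = min(SeaLevel, Flux) + 3  [with SeaLevel=8, Flux=28]  = 11.
Change = 7 − 11 = -4.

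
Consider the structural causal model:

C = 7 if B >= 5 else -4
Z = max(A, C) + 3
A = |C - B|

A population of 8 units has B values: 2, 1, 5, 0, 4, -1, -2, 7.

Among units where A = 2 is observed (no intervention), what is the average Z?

7.5

Observing A=2 restricts to units where A's equation naturally yields 2: B ∈ {5, -2}. In that subpopulation Z = 10, 5, mean 7.5.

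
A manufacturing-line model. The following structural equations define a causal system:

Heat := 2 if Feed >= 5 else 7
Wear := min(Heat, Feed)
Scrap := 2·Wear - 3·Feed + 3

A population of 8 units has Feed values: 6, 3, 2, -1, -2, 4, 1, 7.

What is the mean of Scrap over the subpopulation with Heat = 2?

E[Scrap|Heat=2] averages over only the 2 units with Heat=2 (Feed = 6, 7): Scrap = -11, -14, mean -12.5.

-12.5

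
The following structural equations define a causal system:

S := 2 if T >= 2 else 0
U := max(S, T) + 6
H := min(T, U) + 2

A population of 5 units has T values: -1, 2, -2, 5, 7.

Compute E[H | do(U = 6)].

Under do(U=6), U's equation is replaced by U=6 for every unit. Per-unit H: 1, 4, 0, 7, 8. Mean = 4.

4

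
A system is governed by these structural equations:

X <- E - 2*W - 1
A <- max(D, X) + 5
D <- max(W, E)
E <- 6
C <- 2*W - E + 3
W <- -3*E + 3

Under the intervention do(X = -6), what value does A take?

The intervention breaks the incoming arrows to X: X <- E - 2*W - 1 no longer applies, and X = -6.
W = -3*E + 3  [with E=6]  = -15
D = max(W, E)  [with W=-15, E=6]  = 6
A = max(D, X) + 5  [with D=6, X=-6]  = 11

11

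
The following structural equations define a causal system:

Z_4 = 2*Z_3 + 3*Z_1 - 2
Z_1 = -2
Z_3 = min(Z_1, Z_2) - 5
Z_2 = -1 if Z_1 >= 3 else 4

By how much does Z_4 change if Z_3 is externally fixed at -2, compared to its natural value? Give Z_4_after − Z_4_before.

10

The intervention breaks the incoming arrows to Z_3: Z_3 = min(Z_1, Z_2) - 5 no longer applies, and Z_3 = -2.
Z_4 = 2*Z_3 + 3*Z_1 - 2  [with Z_3=-2, Z_1=-2]  = -12
Without intervention: Z_2 = -1 if Z_1 >= 3 else 4  [with Z_1=-2]  = 4; Z_3 = min(Z_1, Z_2) - 5  [with Z_1=-2, Z_2=4]  = -7; Z_4 = 2*Z_3 + 3*Z_1 - 2  [with Z_3=-7, Z_1=-2]  = -22.
Change = -12 − (-22) = 10.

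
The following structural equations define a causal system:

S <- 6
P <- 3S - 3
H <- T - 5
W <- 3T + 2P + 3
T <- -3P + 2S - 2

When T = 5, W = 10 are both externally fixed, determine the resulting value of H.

0

Setting T = 5, W = 10 by intervention discards those variables' equations.
H = T - 5  [with T=5]  = 0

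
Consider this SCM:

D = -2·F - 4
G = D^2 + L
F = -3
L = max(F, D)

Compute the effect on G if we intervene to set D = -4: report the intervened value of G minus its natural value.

7

Under do(D=-4), the mechanism D = -2·F - 4 is discarded; D is fixed at -4.
L = max(F, D)  [with F=-3, D=-4]  = -3
G = D^2 + L  [with D=-4, L=-3]  = 13
Without intervention: D = -2·F - 4  [with F=-3]  = 2; L = max(F, D)  [with F=-3, D=2]  = 2; G = D^2 + L  [with D=2, L=2]  = 6.
Change = 13 − 6 = 7.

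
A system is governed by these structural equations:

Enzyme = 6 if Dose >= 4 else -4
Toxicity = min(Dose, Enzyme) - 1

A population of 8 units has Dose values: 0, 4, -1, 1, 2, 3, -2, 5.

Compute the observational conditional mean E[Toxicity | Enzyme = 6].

Conditioning on Enzyme=6 selects the 2 unit(s) with Dose ∈ {4, 5}. Their Toxicity values: 3, 4. Mean = 3.5.

3.5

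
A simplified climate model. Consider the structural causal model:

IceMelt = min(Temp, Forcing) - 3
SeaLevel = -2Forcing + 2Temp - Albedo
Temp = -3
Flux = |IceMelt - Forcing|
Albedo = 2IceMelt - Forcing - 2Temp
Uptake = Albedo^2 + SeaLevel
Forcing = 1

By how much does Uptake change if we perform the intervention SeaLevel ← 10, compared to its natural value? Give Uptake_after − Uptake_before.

Under do(SeaLevel=10), the mechanism SeaLevel = -2Forcing + 2Temp - Albedo is discarded; SeaLevel is fixed at 10.
IceMelt = min(Temp, Forcing) - 3  [with Temp=-3, Forcing=1]  = -6
Albedo = 2IceMelt - Forcing - 2Temp  [with IceMelt=-6, Forcing=1, Temp=-3]  = -7
Uptake = Albedo^2 + SeaLevel  [with Albedo=-7, SeaLevel=10]  = 59
Without intervention: IceMelt = min(Temp, Forcing) - 3  [with Temp=-3, Forcing=1]  = -6; Albedo = 2IceMelt - Forcing - 2Temp  [with IceMelt=-6, Forcing=1, Temp=-3]  = -7; SeaLevel = -2Forcing + 2Temp - Albedo  [with Forcing=1, Temp=-3, Albedo=-7]  = -1; Uptake = Albedo^2 + SeaLevel  [with Albedo=-7, SeaLevel=-1]  = 48.
Change = 59 − 48 = 11.

11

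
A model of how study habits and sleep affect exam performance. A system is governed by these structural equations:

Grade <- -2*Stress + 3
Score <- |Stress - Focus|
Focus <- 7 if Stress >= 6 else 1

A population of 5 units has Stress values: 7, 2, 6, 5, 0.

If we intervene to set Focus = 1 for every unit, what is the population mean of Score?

The intervention sets Focus=1 in all 5 units regardless of Stress. Recomputing Score per unit gives 6, 1, 5, 4, 1; average 3.4.

3.4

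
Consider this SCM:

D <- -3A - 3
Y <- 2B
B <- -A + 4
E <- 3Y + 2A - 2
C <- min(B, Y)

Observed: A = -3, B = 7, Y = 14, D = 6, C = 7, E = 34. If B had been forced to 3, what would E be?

10

Under do(B=3), the mechanism B <- -A + 4 is discarded; B is fixed at 3.
Y = 2B  [with B=3]  = 6
E = 3Y + 2A - 2  [with Y=6, A=-3]  = 10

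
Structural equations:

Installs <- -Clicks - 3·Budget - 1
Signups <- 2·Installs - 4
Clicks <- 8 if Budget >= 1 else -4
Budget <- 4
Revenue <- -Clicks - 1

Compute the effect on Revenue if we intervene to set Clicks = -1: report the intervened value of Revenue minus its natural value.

do(Clicks=-1) replaces the equation Clicks <- 8 if Budget >= 1 else -4 with the constant Clicks = -1.
Revenue = -Clicks - 1  [with Clicks=-1]  = 0
Without intervention: Clicks = 8 if Budget >= 1 else -4  [with Budget=4]  = 8; Revenue = -Clicks - 1  [with Clicks=8]  = -9.
Change = 0 − (-9) = 9.

9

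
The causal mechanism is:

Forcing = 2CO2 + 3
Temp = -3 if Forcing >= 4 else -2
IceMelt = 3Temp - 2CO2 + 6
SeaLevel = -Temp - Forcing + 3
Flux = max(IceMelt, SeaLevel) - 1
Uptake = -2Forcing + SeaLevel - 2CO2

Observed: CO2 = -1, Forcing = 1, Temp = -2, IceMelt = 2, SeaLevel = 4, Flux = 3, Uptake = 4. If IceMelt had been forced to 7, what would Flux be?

6

Under do(IceMelt=7), the mechanism IceMelt = 3Temp - 2CO2 + 6 is discarded; IceMelt is fixed at 7.
Forcing = 2CO2 + 3  [with CO2=-1]  = 1
Temp = -3 if Forcing >= 4 else -2  [with Forcing=1]  = -2
SeaLevel = -Temp - Forcing + 3  [with Temp=-2, Forcing=1]  = 4
Flux = max(IceMelt, SeaLevel) - 1  [with IceMelt=7, SeaLevel=4]  = 6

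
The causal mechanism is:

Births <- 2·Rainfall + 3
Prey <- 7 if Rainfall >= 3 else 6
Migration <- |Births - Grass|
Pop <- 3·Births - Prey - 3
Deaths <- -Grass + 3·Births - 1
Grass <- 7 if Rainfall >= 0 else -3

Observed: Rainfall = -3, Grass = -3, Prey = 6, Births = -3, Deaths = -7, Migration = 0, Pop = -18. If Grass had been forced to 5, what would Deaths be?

-15

do(Grass=5) replaces the equation Grass <- 7 if Rainfall >= 0 else -3 with the constant Grass = 5.
Births = 2·Rainfall + 3  [with Rainfall=-3]  = -3
Deaths = -Grass + 3·Births - 1  [with Grass=5, Births=-3]  = -15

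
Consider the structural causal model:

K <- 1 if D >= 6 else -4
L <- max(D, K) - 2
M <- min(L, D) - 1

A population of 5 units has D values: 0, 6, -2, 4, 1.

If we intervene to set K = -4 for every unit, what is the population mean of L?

-0.2

Under do(K=-4), K's equation is replaced by K=-4 for every unit. Per-unit L: -2, 4, -4, 2, -1. Mean = -0.2.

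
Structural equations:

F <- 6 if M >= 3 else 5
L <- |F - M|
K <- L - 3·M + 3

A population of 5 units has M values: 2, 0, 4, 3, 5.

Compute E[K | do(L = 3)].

do(L=3) breaks L's dependence on M. With L=3 fixed, K across the units is 0, 6, -6, -3, -9, mean -2.4.

-2.4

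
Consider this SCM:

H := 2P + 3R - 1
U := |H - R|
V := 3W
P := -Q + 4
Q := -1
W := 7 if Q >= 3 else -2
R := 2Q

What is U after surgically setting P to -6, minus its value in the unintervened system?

12

Under do(P=-6), the mechanism P := -Q + 4 is discarded; P is fixed at -6.
R = 2Q  [with Q=-1]  = -2
H = 2P + 3R - 1  [with P=-6, R=-2]  = -19
U = |H - R|  [with H=-19, R=-2]  = 17
Without intervention: R = 2Q  [with Q=-1]  = -2; P = -Q + 4  [with Q=-1]  = 5; H = 2P + 3R - 1  [with P=5, R=-2]  = 3; U = |H - R|  [with H=3, R=-2]  = 5.
Change = 17 − 5 = 12.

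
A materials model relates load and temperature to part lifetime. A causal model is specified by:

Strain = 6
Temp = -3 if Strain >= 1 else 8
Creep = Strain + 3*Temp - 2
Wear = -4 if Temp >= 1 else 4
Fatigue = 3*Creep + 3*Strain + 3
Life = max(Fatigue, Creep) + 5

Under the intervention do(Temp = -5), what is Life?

Under do(Temp=-5), the mechanism Temp = -3 if Strain >= 1 else 8 is discarded; Temp is fixed at -5.
Creep = Strain + 3*Temp - 2  [with Strain=6, Temp=-5]  = -11
Fatigue = 3*Creep + 3*Strain + 3  [with Creep=-11, Strain=6]  = -12
Life = max(Fatigue, Creep) + 5  [with Fatigue=-12, Creep=-11]  = -6

-6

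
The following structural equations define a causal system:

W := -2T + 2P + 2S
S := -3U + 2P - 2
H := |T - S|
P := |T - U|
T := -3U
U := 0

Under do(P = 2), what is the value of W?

8

The intervention breaks the incoming arrows to P: P := |T - U| no longer applies, and P = 2.
T = -3U  [with U=0]  = 0
S = -3U + 2P - 2  [with U=0, P=2]  = 2
W = -2T + 2P + 2S  [with T=0, P=2, S=2]  = 8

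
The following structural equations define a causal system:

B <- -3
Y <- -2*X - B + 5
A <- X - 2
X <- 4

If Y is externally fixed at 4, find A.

The intervention breaks the incoming arrows to Y: Y <- -2*X - B + 5 no longer applies, and Y = 4.
A is not downstream of the intervention, so its value is determined by the original equations.
A = X - 2  [with X=4]  = 2

2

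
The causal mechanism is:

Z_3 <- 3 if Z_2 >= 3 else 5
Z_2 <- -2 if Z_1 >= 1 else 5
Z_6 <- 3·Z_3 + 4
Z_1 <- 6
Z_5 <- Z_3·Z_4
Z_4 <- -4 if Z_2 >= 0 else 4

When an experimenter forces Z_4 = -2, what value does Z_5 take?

Intervening sets Z_4 = -2 and removes its equation (Z_4 <- -4 if Z_2 >= 0 else 4).
Z_2 = -2 if Z_1 >= 1 else 5  [with Z_1=6]  = -2
Z_3 = 3 if Z_2 >= 3 else 5  [with Z_2=-2]  = 5
Z_5 = Z_3·Z_4  [with Z_3=5, Z_4=-2]  = -10

-10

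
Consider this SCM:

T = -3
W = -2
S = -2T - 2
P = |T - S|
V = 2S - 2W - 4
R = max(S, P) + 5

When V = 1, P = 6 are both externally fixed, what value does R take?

11

Setting V = 1, P = 6 by intervention discards those variables' equations.
S = -2T - 2  [with T=-3]  = 4
R = max(S, P) + 5  [with S=4, P=6]  = 11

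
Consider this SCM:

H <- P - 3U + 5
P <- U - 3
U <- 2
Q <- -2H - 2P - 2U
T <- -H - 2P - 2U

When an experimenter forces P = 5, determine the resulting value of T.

do(P=5) replaces the equation P <- U - 3 with the constant P = 5.
H = P - 3U + 5  [with P=5, U=2]  = 4
T = -H - 2P - 2U  [with H=4, P=5, U=2]  = -18

-18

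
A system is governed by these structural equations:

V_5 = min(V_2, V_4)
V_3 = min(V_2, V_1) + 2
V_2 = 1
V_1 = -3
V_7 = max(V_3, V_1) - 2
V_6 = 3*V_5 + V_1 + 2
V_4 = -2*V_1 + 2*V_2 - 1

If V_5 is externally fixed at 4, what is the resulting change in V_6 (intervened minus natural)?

The intervention breaks the incoming arrows to V_5: V_5 = min(V_2, V_4) no longer applies, and V_5 = 4.
V_6 = 3*V_5 + V_1 + 2  [with V_5=4, V_1=-3]  = 11
Without intervention: V_4 = -2*V_1 + 2*V_2 - 1  [with V_1=-3, V_2=1]  = 7; V_5 = min(V_2, V_4)  [with V_2=1, V_4=7]  = 1; V_6 = 3*V_5 + V_1 + 2  [with V_5=1, V_1=-3]  = 2.
Change = 11 − 2 = 9.

9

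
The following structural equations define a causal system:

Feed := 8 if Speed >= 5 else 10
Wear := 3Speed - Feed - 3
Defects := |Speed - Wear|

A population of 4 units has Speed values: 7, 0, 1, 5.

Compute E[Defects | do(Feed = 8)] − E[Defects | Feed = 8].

Every unit gets Feed=8 under the intervention. Defects values become 3, 11, 9, 1; E[Defects|do(Feed=8)] = 6.
E[Defects|Feed=8] averages over only the 2 units with Feed=8 (Speed = 7, 5): Defects = 3, 1, mean 2.
Difference = 6 − 2 = 4.

4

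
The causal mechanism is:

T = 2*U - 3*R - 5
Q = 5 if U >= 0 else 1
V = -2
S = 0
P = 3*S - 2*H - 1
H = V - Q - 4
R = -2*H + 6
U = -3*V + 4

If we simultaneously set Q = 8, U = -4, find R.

The joint intervention fixes Q = 8, U = -4, removing each variable's own equation.
H = V - Q - 4  [with V=-2, Q=8]  = -14
R = -2*H + 6  [with H=-14]  = 34

34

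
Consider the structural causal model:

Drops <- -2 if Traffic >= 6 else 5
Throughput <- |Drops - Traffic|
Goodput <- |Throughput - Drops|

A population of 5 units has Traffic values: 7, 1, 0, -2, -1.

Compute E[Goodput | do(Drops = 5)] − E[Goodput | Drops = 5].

Under do(Drops=5), Drops's equation is replaced by Drops=5 for every unit. Per-unit Goodput: 3, 1, 0, 2, 1. Mean = 1.4.
Conditioning on Drops=5 selects the 4 unit(s) with Traffic ∈ {1, 0, -2, -1}. Their Goodput values: 1, 0, 2, 1. Mean = 1.
Difference = 1.4 − 1 = 0.4.

0.4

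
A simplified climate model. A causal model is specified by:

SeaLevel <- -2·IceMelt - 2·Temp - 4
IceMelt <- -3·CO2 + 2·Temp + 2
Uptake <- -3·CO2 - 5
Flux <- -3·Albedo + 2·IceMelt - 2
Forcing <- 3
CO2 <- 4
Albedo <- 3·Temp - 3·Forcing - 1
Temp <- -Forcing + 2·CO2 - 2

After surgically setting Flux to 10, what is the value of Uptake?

-17

do(Flux=10) replaces the equation Flux <- -3·Albedo + 2·IceMelt - 2 with the constant Flux = 10.
Uptake is not downstream of the intervention, so its value is determined by the original equations.
Uptake = -3·CO2 - 5  [with CO2=4]  = -17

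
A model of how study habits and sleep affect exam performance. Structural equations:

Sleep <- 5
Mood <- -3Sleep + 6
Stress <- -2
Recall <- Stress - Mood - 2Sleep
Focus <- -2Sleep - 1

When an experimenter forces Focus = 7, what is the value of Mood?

The intervention breaks the incoming arrows to Focus: Focus <- -2Sleep - 1 no longer applies, and Focus = 7.
Mood is not downstream of the intervention, so its value is determined by the original equations.
Mood = -3Sleep + 6  [with Sleep=5]  = -9

-9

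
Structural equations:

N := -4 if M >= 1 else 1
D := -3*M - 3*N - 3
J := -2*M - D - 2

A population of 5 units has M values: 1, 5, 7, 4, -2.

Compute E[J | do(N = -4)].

do(N=-4) breaks N's dependence on M. With N=-4 fixed, J across the units is -10, -6, -4, -7, -13, mean -8.

-8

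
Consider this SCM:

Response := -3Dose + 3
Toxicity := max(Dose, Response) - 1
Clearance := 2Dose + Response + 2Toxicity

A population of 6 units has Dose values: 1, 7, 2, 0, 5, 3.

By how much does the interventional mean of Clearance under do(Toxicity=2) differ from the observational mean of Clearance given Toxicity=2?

-1.5

do(Toxicity=2) breaks Toxicity's dependence on Dose. With Toxicity=2 fixed, Clearance across the units is 6, 0, 5, 7, 2, 4, mean 4.
E[Clearance|Toxicity=2] averages over only the 2 units with Toxicity=2 (Dose = 0, 3): Clearance = 7, 4, mean 5.5.
Difference = 4 − 5.5 = -1.5.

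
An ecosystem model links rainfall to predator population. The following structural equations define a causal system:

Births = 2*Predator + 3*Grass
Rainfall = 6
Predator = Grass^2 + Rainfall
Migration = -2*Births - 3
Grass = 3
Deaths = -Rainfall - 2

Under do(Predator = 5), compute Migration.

The intervention breaks the incoming arrows to Predator: Predator = Grass^2 + Rainfall no longer applies, and Predator = 5.
Births = 2*Predator + 3*Grass  [with Predator=5, Grass=3]  = 19
Migration = -2*Births - 3  [with Births=19]  = -41

-41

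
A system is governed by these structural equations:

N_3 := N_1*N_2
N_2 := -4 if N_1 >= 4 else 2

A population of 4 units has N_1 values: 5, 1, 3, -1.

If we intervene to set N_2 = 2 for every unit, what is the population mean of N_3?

Under do(N_2=2), N_2's equation is replaced by N_2=2 for every unit. Per-unit N_3: 10, 2, 6, -2. Mean = 4.

4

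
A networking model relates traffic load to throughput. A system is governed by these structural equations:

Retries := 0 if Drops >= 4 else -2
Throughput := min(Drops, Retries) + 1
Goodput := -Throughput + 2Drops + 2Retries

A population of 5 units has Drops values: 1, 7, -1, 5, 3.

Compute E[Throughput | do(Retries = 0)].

do(Retries=0) breaks Retries's dependence on Drops. With Retries=0 fixed, Throughput across the units is 1, 1, 0, 1, 1, mean 0.8.

0.8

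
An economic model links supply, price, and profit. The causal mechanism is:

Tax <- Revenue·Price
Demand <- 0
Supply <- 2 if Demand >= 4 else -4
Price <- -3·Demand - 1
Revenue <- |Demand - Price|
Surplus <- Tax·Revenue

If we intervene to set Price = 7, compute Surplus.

343

Under do(Price=7), the mechanism Price <- -3·Demand - 1 is discarded; Price is fixed at 7.
Revenue = |Demand - Price|  [with Demand=0, Price=7]  = 7
Tax = Revenue·Price  [with Revenue=7, Price=7]  = 49
Surplus = Tax·Revenue  [with Tax=49, Revenue=7]  = 343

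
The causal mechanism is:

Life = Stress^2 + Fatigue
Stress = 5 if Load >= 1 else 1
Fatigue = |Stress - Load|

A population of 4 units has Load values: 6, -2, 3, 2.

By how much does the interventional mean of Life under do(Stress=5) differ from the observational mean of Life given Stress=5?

1.25

do(Stress=5) breaks Stress's dependence on Load. With Stress=5 fixed, Life across the units is 26, 32, 27, 28, mean 28.25.
E[Life|Stress=5] averages over only the 3 units with Stress=5 (Load = 6, 3, 2): Life = 26, 27, 28, mean 27.
Difference = 28.25 − 27 = 1.25.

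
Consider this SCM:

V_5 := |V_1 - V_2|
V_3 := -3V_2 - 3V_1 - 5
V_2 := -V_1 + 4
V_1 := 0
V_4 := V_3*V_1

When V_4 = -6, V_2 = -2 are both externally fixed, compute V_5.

The joint intervention fixes V_4 = -6, V_2 = -2, removing each variable's own equation.
V_5 = |V_1 - V_2|  [with V_1=0, V_2=-2]  = 2

2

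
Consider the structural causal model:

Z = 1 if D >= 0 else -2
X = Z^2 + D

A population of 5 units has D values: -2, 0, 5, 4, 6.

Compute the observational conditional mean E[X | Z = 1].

Conditioning on Z=1 selects the 4 unit(s) with D ∈ {0, 5, 4, 6}. Their X values: 1, 6, 5, 7. Mean = 4.75.

4.75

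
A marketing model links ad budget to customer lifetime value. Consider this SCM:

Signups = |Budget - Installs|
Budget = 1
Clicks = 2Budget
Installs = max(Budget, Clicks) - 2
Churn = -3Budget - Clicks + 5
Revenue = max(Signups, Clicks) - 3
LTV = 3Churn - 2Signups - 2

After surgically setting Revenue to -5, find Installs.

do(Revenue=-5) replaces the equation Revenue = max(Signups, Clicks) - 3 with the constant Revenue = -5.
Installs is not downstream of the intervention, so its value is determined by the original equations.
Clicks = 2Budget  [with Budget=1]  = 2
Installs = max(Budget, Clicks) - 2  [with Budget=1, Clicks=2]  = 0

0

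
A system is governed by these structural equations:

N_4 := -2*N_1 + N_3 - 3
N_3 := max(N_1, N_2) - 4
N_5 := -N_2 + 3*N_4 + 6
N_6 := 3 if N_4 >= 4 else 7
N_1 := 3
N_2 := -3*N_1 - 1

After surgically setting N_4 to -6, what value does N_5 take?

-2

Intervening sets N_4 = -6 and removes its equation (N_4 := -2*N_1 + N_3 - 3).
N_2 = -3*N_1 - 1  [with N_1=3]  = -10
N_5 = -N_2 + 3*N_4 + 6  [with N_2=-10, N_4=-6]  = -2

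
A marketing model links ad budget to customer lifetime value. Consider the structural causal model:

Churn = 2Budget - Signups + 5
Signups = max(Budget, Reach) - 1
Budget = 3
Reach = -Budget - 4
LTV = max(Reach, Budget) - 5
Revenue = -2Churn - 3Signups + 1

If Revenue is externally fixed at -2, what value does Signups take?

do(Revenue=-2) replaces the equation Revenue = -2Churn - 3Signups + 1 with the constant Revenue = -2.
Signups is not downstream of the intervention, so its value is determined by the original equations.
Reach = -Budget - 4  [with Budget=3]  = -7
Signups = max(Budget, Reach) - 1  [with Budget=3, Reach=-7]  = 2

2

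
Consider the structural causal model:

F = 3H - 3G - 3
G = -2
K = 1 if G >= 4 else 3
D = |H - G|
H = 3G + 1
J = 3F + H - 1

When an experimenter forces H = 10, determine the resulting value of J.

108

Under do(H=10), the mechanism H = 3G + 1 is discarded; H is fixed at 10.
F = 3H - 3G - 3  [with H=10, G=-2]  = 33
J = 3F + H - 1  [with F=33, H=10]  = 108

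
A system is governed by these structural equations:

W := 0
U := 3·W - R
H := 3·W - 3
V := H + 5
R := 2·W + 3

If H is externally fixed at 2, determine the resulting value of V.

The intervention breaks the incoming arrows to H: H := 3·W - 3 no longer applies, and H = 2.
V = H + 5  [with H=2]  = 7

7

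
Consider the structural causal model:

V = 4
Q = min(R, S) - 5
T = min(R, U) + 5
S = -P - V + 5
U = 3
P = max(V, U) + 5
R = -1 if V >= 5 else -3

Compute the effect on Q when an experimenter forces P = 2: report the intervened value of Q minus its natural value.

The intervention breaks the incoming arrows to P: P = max(V, U) + 5 no longer applies, and P = 2.
R = -1 if V >= 5 else -3  [with V=4]  = -3
S = -P - V + 5  [with P=2, V=4]  = -1
Q = min(R, S) - 5  [with R=-3, S=-1]  = -8
Without intervention: P = max(V, U) + 5  [with V=4, U=3]  = 9; R = -1 if V >= 5 else -3  [with V=4]  = -3; S = -P - V + 5  [with P=9, V=4]  = -8; Q = min(R, S) - 5  [with R=-3, S=-8]  = -13.
Change = -8 − (-13) = 5.

5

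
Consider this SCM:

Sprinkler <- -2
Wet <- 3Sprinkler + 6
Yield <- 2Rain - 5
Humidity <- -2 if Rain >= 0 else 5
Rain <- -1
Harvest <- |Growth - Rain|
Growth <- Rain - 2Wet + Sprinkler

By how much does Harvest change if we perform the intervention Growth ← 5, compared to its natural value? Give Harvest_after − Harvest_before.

4

The intervention breaks the incoming arrows to Growth: Growth <- Rain - 2Wet + Sprinkler no longer applies, and Growth = 5.
Harvest = |Growth - Rain|  [with Growth=5, Rain=-1]  = 6
Without intervention: Wet = 3Sprinkler + 6  [with Sprinkler=-2]  = 0; Growth = Rain - 2Wet + Sprinkler  [with Rain=-1, Wet=0, Sprinkler=-2]  = -3; Harvest = |Growth - Rain|  [with Growth=-3, Rain=-1]  = 2.
Change = 6 − 2 = 4.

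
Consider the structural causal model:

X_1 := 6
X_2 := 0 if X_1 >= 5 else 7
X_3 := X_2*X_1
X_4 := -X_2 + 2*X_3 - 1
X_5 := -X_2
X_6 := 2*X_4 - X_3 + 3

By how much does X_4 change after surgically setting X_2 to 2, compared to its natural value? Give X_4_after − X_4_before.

22

Under do(X_2=2), the mechanism X_2 := 0 if X_1 >= 5 else 7 is discarded; X_2 is fixed at 2.
X_3 = X_2*X_1  [with X_2=2, X_1=6]  = 12
X_4 = -X_2 + 2*X_3 - 1  [with X_2=2, X_3=12]  = 21
Without intervention: X_2 = 0 if X_1 >= 5 else 7  [with X_1=6]  = 0; X_3 = X_2*X_1  [with X_2=0, X_1=6]  = 0; X_4 = -X_2 + 2*X_3 - 1  [with X_2=0, X_3=0]  = -1.
Change = 21 − (-1) = 22.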